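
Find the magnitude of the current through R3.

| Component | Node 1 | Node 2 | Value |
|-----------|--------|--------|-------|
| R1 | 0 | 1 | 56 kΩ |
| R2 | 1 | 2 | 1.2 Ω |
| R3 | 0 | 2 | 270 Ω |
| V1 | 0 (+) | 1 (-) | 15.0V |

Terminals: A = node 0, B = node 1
Nodal analysis, taking node 1 as the 0 V reference.
Source V1 fixes V_0 = 15 V.
KCL at each unknown node (sum of currents leaving = 0; resistances in Ω):
  Node 2: (V_2 - 0)/1.2 + (V_2 - 15)/270 = 0
Collecting terms: 0.837 × V_2 = 0.05556  =>  V_2 = 0.06637 V
I_R3 = (V_0 - V_2)/R3 = (15 - 0.06637)/270 = 0.05531 A
|I_R3| = 0.05531 A

Final answer: |I_R3| = 0.05531 A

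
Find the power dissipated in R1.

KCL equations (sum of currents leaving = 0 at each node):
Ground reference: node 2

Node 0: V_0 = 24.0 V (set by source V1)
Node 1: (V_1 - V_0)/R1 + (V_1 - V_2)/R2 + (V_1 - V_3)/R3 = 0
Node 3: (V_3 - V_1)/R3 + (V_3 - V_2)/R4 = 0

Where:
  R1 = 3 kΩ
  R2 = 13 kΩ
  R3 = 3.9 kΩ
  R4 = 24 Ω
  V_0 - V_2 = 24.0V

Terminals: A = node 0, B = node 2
Nodal analysis, taking node 2 as the 0 V reference.
Source V1 fixes V_0 = 24 V.
KCL at each unknown node (sum of currents leaving = 0; resistances in Ω):
  Node 1: (V_1 - 24)/3000 + (V_1 - 0)/13000 + (V_1 - V_3)/3900 = 0
  Node 3: (V_3 - V_1)/3900 + (V_3 - 0)/24 = 0
Collecting terms (coefficients in siemens):
  0.0006667·V_1 - 0.0002564·V_3 = 0.008
  0.04192·V_3 - 0.0002564·V_1 = 0
Determinant D = (0.0006667)(0.04192) - (-0.0002564)(-0.0002564) = 0.00002788
V_1 = [(0.008)(0.04192) - (-0.0002564)(0)]/D = 12.03 V
V_3 = [(0.0006667)(0) - (0.008)(-0.0002564)]/D = 0.07357 V
I_R1 = (V_0 - V_1)/R1 = (24 - 12.03)/3000 = 0.003991 A
P_R1 = I_R1² × R1 = (0.003991)² × 3000 = 0.04777 W

Final answer: 0.04777 W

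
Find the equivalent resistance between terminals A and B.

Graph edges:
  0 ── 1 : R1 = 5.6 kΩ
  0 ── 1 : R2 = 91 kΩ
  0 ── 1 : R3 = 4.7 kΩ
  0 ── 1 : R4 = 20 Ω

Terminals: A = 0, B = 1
Reduce the network between node 0 (A) and node 1 (B) by series/parallel combination:
  Rp1 = R1 ‖ R2 ‖ R3 ‖ R4 (parallel, all between nodes 0 and 1) = 1/(1/5600 + 1/91000 + 1/4700 + 1/20) = 19.84 Ω
R_eq = 19.84 Ω

Final answer: 19.84 Ω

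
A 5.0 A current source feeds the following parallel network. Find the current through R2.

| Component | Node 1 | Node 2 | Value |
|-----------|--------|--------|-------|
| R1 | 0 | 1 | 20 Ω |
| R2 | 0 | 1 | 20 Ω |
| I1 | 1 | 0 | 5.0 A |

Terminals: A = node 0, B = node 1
All resistors sit directly between nodes 0 and 1, so they are in parallel and share one voltage V; the full source current 5 A splits among them.
1/R_par = 1/20 + 1/20 = 0.1 S  =>  R_par = 10 Ω
V = I × R_par = 5 × 10 = 50 V
I_R2 = V/R2 = 50/20 = 2.5 A

Final answer: 2.5 A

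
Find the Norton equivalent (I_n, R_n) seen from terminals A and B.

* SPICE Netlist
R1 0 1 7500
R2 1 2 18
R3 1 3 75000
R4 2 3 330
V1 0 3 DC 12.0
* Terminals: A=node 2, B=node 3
Find the Thévenin equivalent first; then I_n = V_th/R_th and R_n = R_th.
Step 1 — V_th is the open-circuit voltage V_A - V_B (nothing connected across the terminals).
Nodal analysis, taking node 3 as the 0 V reference.
Source V1 fixes V_0 = 12 V.
KCL at each unknown node (sum of currents leaving = 0; resistances in Ω):
  Node 1: (V_1 - 12)/7500 + (V_1 - V_2)/18 + (V_1 - 0)/75000 = 0
  Node 2: (V_2 - V_1)/18 + (V_2 - 0)/330 = 0
Collecting terms (coefficients in siemens):
  0.0557·V_1 - 0.05556·V_2 = 0.0016
  0.05859·V_2 - 0.05556·V_1 = 0
Determinant D = (0.0557)(0.05859) - (-0.05556)(-0.05556) = 0.0001769
V_1 = [(0.0016)(0.05859) - (-0.05556)(0)]/D = 0.5298 V
V_2 = [(0.0557)(0) - (0.0016)(-0.05556)]/D = 0.5024 V
V_th = V_2 - V_3 = 0.5024 - 0 = 0.5024 V
Step 2 — R_th: zero the source — replace V1 by a short circuit (node 3 merges into node 0) — and find the resistance seen between A (node 2) and B (node 0).
Reduce the network between node 2 (A) and node 0 (B) by series/parallel combination:
  Rp1 = R1 ‖ R3 (parallel, both between nodes 0 and 1) = 1/(1/7500 + 1/75000) = 6818 Ω
  Rs1 = R2 + Rp1 (series, joined only at node 1) = 18 + 6818 = 6836 Ω
  Rp2 = R4 ‖ Rs1 (parallel, both between nodes 0 and 2) = 1/(1/330 + 1/6836) = 314.8 Ω
R_th = 314.8 Ω
I_n = V_th/R_th = 0.5024/314.8 = 0.001596 A, and R_n = R_th = 314.8 Ω

Final answer: I_n = 0.001596 A, R_n = 314.8 Ω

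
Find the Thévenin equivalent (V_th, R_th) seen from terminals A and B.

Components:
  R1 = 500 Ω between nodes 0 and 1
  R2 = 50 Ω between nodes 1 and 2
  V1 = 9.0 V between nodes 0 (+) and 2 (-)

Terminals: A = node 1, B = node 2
Step 1 — V_th is the open-circuit voltage V_A - V_B (nothing connected across the terminals).
Nodal analysis, taking node 2 as the 0 V reference.
Source V1 fixes V_0 = 9 V.
KCL at each unknown node (sum of currents leaving = 0; resistances in Ω):
  Node 1: (V_1 - 9)/500 + (V_1 - 0)/50 = 0
Collecting terms: 0.022 × V_1 = 0.018  =>  V_1 = 0.8182 V
V_th = V_1 - V_2 = 0.8182 - 0 = 0.8182 V
Step 2 — R_th: zero the source — replace V1 by a short circuit (node 2 merges into node 0) — and find the resistance seen between A (node 1) and B (node 0).
Reduce the network between node 1 (A) and node 0 (B) by series/parallel combination:
  Rp1 = R1 ‖ R2 (parallel, both between nodes 0 and 1) = 1/(1/500 + 1/50) = 45.45 Ω
R_th = 45.45 Ω

Final answer: V_th = 0.8182 V, R_th = 45.45 Ω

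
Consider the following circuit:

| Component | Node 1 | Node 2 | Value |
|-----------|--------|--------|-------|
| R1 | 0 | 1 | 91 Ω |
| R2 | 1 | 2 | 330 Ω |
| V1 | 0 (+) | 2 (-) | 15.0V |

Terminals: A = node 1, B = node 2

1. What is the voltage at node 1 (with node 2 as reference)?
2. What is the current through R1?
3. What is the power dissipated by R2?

Nodal analysis, taking node 2 as the 0 V reference.
Source V1 fixes V_0 = 15 V.
KCL at each unknown node (sum of currents leaving = 0; resistances in Ω):
  Node 1: (V_1 - 15)/91 + (V_1 - 0)/330 = 0
Collecting terms: 0.01402 × V_1 = 0.1648  =>  V_1 = 11.76 V
Part 1:
  Read off the nodal solution: V_1 = 11.76 V
Part 2:
  I_R1 = (V_0 - V_1)/R1 = (15 - 11.76)/91 = 0.03563 A
  Magnitude: I_R1 = 0.03563 A
Part 3:
  I_R2 = (V_1 - V_2)/R2 = (11.76 - 0)/330 = 0.03563 A
  P_R2 = I_R2² × R2 = (0.03563)² × 330 = 0.4189 W

Final answers:
1. V_1 = 11.76 V
2. I_R1 = 0.03563 A
3. P_R2 = 0.4189 W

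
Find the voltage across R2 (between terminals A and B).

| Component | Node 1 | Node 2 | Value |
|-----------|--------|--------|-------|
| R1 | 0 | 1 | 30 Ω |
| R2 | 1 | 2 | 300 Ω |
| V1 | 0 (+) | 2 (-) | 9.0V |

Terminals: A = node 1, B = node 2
R1 and R2 are in series across V1 (node 0 → node 1 → node 2), and the output A–B is taken across R2, so this is a voltage divider.
Series current: I = V1/(R1 + R2) = 9/(30 + 300) = 9/330 = 0.02727 A
V_R2 = I × R2 = V1 × R2/(R1 + R2) = 9 × 300/330 = 8.182 V

Final answer: 8.182 V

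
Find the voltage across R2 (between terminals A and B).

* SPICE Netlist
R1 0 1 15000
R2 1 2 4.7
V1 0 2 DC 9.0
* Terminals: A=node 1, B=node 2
R1 and R2 are in series across V1 (node 0 → node 1 → node 2), and the output A–B is taken across R2, so this is a voltage divider.
Series current: I = V1/(R1 + R2) = 9/(15000 + 4.7) = 9/15000 = 0.0005998 A
V_R2 = I × R2 = V1 × R2/(R1 + R2) = 9 × 4.7/15000 = 0.002819 V

Final answer: 0.002819 V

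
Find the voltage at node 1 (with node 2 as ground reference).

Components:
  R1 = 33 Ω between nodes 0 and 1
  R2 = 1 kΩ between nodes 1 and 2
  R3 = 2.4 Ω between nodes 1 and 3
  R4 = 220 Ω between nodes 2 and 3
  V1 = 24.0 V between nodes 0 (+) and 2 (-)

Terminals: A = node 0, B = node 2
Nodal analysis, taking node 2 as the 0 V reference.
Source V1 fixes V_0 = 24 V.
KCL at each unknown node (sum of currents leaving = 0; resistances in Ω):
  Node 1: (V_1 - 24)/33 + (V_1 - 0)/1000 + (V_1 - V_3)/2.4 = 0
  Node 3: (V_3 - V_1)/2.4 + (V_3 - 0)/220 = 0
Collecting terms (coefficients in siemens):
  0.448·V_1 - 0.4167·V_3 = 0.7273
  0.4212·V_3 - 0.4167·V_1 = 0
Determinant D = (0.448)(0.4212) - (-0.4167)(-0.4167) = 0.01508
V_1 = [(0.7273)(0.4212) - (-0.4167)(0)]/D = 20.32 V
V_3 = [(0.448)(0) - (0.7273)(-0.4167)]/D = 20.1 V
The requested potential is V_1 = 20.32 V.

Final answer: V_1 = 20.32 V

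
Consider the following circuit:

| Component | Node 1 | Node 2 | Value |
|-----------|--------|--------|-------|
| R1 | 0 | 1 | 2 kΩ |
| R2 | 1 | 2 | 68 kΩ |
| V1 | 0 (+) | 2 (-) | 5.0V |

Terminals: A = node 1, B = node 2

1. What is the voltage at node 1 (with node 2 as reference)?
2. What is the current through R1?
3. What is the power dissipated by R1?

Nodal analysis, taking node 2 as the 0 V reference.
Source V1 fixes V_0 = 5 V.
KCL at each unknown node (sum of currents leaving = 0; resistances in Ω):
  Node 1: (V_1 - 5)/2000 + (V_1 - 0)/68000 = 0
Collecting terms: 0.0005147 × V_1 = 0.0025  =>  V_1 = 4.857 V
Part 1:
  Read off the nodal solution: V_1 = 4.857 V
Part 2:
  I_R1 = (V_0 - V_1)/R1 = (5 - 4.857)/2000 = 0.00007143 A
  Magnitude: I_R1 = 0.00007143 A
Part 3:
  I_R1 = (V_0 - V_1)/R1 = (5 - 4.857)/2000 = 0.00007143 A
  P_R1 = I_R1² × R1 = (0.00007143)² × 2000 = 0.0000102 W

Final answers:
1. V_1 = 4.857 V
2. I_R1 = 7.143e-05 A
3. P_R1 = 1.02e-05 W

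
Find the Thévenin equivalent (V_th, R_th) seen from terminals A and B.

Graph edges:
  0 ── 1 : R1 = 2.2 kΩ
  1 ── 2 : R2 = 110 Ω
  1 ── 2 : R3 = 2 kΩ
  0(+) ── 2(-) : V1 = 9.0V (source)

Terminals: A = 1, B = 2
Step 1 — V_th is the open-circuit voltage V_A - V_B (nothing connected across the terminals).
Nodal analysis, taking node 2 as the 0 V reference.
Source V1 fixes V_0 = 9 V.
KCL at each unknown node (sum of currents leaving = 0; resistances in Ω):
  Node 1: (V_1 - 9)/2200 + (V_1 - 0)/110 + (V_1 - 0)/2000 = 0
Collecting terms: 0.01005 × V_1 = 0.004091  =>  V_1 = 0.4072 V
V_th = V_1 - V_2 = 0.4072 - 0 = 0.4072 V
Step 2 — R_th: zero the source — replace V1 by a short circuit (node 2 merges into node 0) — and find the resistance seen between A (node 1) and B (node 0).
Reduce the network between node 1 (A) and node 0 (B) by series/parallel combination:
  Rp1 = R1 ‖ R2 ‖ R3 (parallel, all between nodes 0 and 1) = 1/(1/2200 + 1/110 + 1/2000) = 99.55 Ω
R_th = 99.55 Ω

Final answer: V_th = 0.4072 V, R_th = 99.55 Ω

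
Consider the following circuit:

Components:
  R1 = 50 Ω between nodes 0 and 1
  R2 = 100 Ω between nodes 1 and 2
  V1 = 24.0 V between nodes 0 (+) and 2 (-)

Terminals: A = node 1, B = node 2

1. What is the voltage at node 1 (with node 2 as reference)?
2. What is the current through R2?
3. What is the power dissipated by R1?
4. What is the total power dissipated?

Nodal analysis, taking node 2 as the 0 V reference.
Source V1 fixes V_0 = 24 V.
KCL at each unknown node (sum of currents leaving = 0; resistances in Ω):
  Node 1: (V_1 - 24)/50 + (V_1 - 0)/100 = 0
Collecting terms: 0.03 × V_1 = 0.48  =>  V_1 = 16 V
Part 1:
  Read off the nodal solution: V_1 = 16 V
Part 2:
  I_R2 = (V_1 - V_2)/R2 = (16 - 0)/100 = 0.16 A
  Magnitude: I_R2 = 0.16 A
Part 3:
  I_R1 = (V_0 - V_1)/R1 = (24 - 16)/50 = 0.16 A
  P_R1 = I_R1² × R1 = (0.16)² × 50 = 1.28 W
Part 4:
  Power in each resistor, P = (ΔV)²/R:
    P_R1 = (24 - 16)²/50 = 1.28 W
    P_R2 = (16 - 0)²/100 = 2.56 W
  P_total = P_R1 + P_R2 = 3.84 W

Final answers:
1. V_1 = 16 V
2. I_R2 = 0.16 A
3. P_R1 = 1.28 W
4. P_total = 3.84 W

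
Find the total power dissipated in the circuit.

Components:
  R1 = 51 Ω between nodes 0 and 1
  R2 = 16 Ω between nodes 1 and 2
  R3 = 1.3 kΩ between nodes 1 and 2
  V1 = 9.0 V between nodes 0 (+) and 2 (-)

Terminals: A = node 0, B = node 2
Nodal analysis, taking node 2 as the 0 V reference.
Source V1 fixes V_0 = 9 V.
KCL at each unknown node (sum of currents leaving = 0; resistances in Ω):
  Node 1: (V_1 - 9)/51 + (V_1 - 0)/16 + (V_1 - 0)/1300 = 0
Collecting terms: 0.08288 × V_1 = 0.1765  =>  V_1 = 2.129 V
Power in each resistor, P = (ΔV)²/R:
  P_R1 = (9 - 2.129)²/51 = 0.9256 W
  P_R2 = (2.129 - 0)²/16 = 0.2834 W
  P_R3 = (2.129 - 0)²/1300 = 0.003488 W
P_total = P_R1 + P_R2 + P_R3 = 1.212 W

Final answer: 1.212 W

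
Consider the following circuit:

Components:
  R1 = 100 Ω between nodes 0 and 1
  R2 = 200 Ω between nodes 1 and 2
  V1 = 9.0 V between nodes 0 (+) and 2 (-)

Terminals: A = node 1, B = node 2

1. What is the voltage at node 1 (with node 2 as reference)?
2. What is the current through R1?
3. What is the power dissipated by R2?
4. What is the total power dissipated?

Nodal analysis, taking node 2 as the 0 V reference.
Source V1 fixes V_0 = 9 V.
KCL at each unknown node (sum of currents leaving = 0; resistances in Ω):
  Node 1: (V_1 - 9)/100 + (V_1 - 0)/200 = 0
Collecting terms: 0.015 × V_1 = 0.09  =>  V_1 = 6 V
Part 1:
  Read off the nodal solution: V_1 = 6 V
Part 2:
  I_R1 = (V_0 - V_1)/R1 = (9 - 6)/100 = 0.03 A
  Magnitude: I_R1 = 0.03 A
Part 3:
  I_R2 = (V_1 - V_2)/R2 = (6 - 0)/200 = 0.03 A
  P_R2 = I_R2² × R2 = (0.03)² × 200 = 0.18 W
Part 4:
  Power in each resistor, P = (ΔV)²/R:
    P_R1 = (9 - 6)²/100 = 0.09 W
    P_R2 = (6 - 0)²/200 = 0.18 W
  P_total = P_R1 + P_R2 = 0.27 W

Final answers:
1. V_1 = 6 V
2. I_R1 = 0.03 A
3. P_R2 = 0.18 W
4. P_total = 0.27 W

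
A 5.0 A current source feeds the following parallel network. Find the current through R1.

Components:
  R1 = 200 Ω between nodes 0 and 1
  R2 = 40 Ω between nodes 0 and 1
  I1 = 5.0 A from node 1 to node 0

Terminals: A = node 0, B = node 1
All resistors sit directly between nodes 0 and 1, so they are in parallel and share one voltage V; the full source current 5 A splits among them.
1/R_par = 1/200 + 1/40 = 0.03 S  =>  R_par = 33.33 Ω
V = I × R_par = 5 × 33.33 = 166.7 V
I_R1 = V/R1 = 166.7/200 = 0.8333 A

Final answer: 0.8333 A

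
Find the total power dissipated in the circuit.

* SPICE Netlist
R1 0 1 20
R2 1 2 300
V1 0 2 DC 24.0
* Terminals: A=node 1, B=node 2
Nodal analysis, taking node 2 as the 0 V reference.
Source V1 fixes V_0 = 24 V.
KCL at each unknown node (sum of currents leaving = 0; resistances in Ω):
  Node 1: (V_1 - 24)/20 + (V_1 - 0)/300 = 0
Collecting terms: 0.05333 × V_1 = 1.2  =>  V_1 = 22.5 V
Power in each resistor, P = (ΔV)²/R:
  P_R1 = (24 - 22.5)²/20 = 0.1125 W
  P_R2 = (22.5 - 0)²/300 = 1.688 W
P_total = P_R1 + P_R2 = 1.8 W

Final answer: 1.8 W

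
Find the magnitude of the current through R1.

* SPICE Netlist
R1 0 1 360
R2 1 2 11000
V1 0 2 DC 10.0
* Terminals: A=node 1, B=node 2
Nodal analysis, taking node 2 as the 0 V reference.
Source V1 fixes V_0 = 10 V.
KCL at each unknown node (sum of currents leaving = 0; resistances in Ω):
  Node 1: (V_1 - 10)/360 + (V_1 - 0)/11000 = 0
Collecting terms: 0.002869 × V_1 = 0.02778  =>  V_1 = 9.683 V
I_R1 = (V_0 - V_1)/R1 = (10 - 9.683)/360 = 0.0008803 A
|I_R1| = 0.0008803 A

Final answer: |I_R1| = 0.0008803 A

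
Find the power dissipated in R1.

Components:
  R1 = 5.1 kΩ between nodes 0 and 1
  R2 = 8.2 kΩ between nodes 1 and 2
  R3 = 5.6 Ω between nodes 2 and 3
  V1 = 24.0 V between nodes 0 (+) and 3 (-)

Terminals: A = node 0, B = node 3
Nodal analysis, taking node 3 as the 0 V reference.
Source V1 fixes V_0 = 24 V.
KCL at each unknown node (sum of currents leaving = 0; resistances in Ω):
  Node 1: (V_1 - 24)/5100 + (V_1 - V_2)/8200 = 0
  Node 2: (V_2 - V_1)/8200 + (V_2 - 0)/5.6 = 0
Collecting terms (coefficients in siemens):
  0.000318·V_1 - 0.000122·V_2 = 0.004706
  0.1787·V_2 - 0.000122·V_1 = 0
Determinant D = (0.000318)(0.1787) - (-0.000122)(-0.000122) = 0.00005681
V_1 = [(0.004706)(0.1787) - (-0.000122)(0)]/D = 14.8 V
V_2 = [(0.000318)(0) - (0.004706)(-0.000122)]/D = 0.0101 V
I_R1 = (V_0 - V_1)/R1 = (24 - 14.8)/5100 = 0.001804 A
P_R1 = I_R1² × R1 = (0.001804)² × 5100 = 0.01659 W

Final answer: 0.01659 W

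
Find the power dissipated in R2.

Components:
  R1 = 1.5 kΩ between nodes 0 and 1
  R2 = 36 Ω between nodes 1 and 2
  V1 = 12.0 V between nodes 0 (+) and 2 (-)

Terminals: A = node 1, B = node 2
Nodal analysis, taking node 2 as the 0 V reference.
Source V1 fixes V_0 = 12 V.
KCL at each unknown node (sum of currents leaving = 0; resistances in Ω):
  Node 1: (V_1 - 12)/1500 + (V_1 - 0)/36 = 0
Collecting terms: 0.02844 × V_1 = 0.008  =>  V_1 = 0.2812 V
I_R2 = (V_1 - V_2)/R2 = (0.2812 - 0)/36 = 0.007812 A
P_R2 = I_R2² × R2 = (0.007812)² × 36 = 0.002197 W

Final answer: 0.002197 W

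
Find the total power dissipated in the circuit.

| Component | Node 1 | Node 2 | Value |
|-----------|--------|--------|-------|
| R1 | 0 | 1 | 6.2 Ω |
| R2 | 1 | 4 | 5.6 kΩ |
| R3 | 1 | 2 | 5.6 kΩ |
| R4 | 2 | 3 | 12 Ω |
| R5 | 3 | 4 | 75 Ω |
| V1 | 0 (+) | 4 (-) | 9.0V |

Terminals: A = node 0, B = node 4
Nodal analysis, taking node 4 as the 0 V reference.
Source V1 fixes V_0 = 9 V.
KCL at each unknown node (sum of currents leaving = 0; resistances in Ω):
  Node 1: (V_1 - 9)/6.2 + (V_1 - 0)/5600 + (V_1 - V_2)/5600 = 0
  Node 2: (V_2 - V_1)/5600 + (V_2 - V_3)/12 = 0
  Node 3: (V_3 - V_2)/12 + (V_3 - 0)/75 = 0
Collecting terms (coefficients in siemens):
  0.1616·V_1 - 0.0001786·V_2 = 1.452
  0.08351·V_2 - 0.0001786·V_1 - 0.08333·V_3 = 0
  0.09667·V_3 - 0.08333·V_2 = 0
Solving these 3 simultaneous equations (Gaussian elimination) gives:
  V_1 = 8.98 V, V_2 = 0.1374 V, V_3 = 0.1184 V
Power in each resistor, P = (ΔV)²/R:
  P_R1 = (9 - 8.98)²/6.2 = 0.0000628 W
  P_R2 = (8.98 - 0)²/5600 = 0.0144 W
  P_R3 = (8.98 - 0.1374)²/5600 = 0.01396 W
  P_R4 = (0.1374 - 0.1184)²/12 = 0.00002992 W
  P_R5 = (0.1184 - 0)²/75 = 0.000187 W
P_total = P_R1 + P_R2 + P_R3 + P_R4 + P_R5 = 0.02864 W

Final answer: 0.02864 W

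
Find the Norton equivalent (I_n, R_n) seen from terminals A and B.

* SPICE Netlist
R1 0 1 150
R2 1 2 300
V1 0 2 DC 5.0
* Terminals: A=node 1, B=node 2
Find the Thévenin equivalent first; then I_n = V_th/R_th and R_n = R_th.
Step 1 — V_th is the open-circuit voltage V_A - V_B (nothing connected across the terminals).
Nodal analysis, taking node 2 as the 0 V reference.
Source V1 fixes V_0 = 5 V.
KCL at each unknown node (sum of currents leaving = 0; resistances in Ω):
  Node 1: (V_1 - 5)/150 + (V_1 - 0)/300 = 0
Collecting terms: 0.01 × V_1 = 0.03333  =>  V_1 = 3.333 V
V_th = V_1 - V_2 = 3.333 - 0 = 3.333 V
Step 2 — R_th: zero the source — replace V1 by a short circuit (node 2 merges into node 0) — and find the resistance seen between A (node 1) and B (node 0).
Reduce the network between node 1 (A) and node 0 (B) by series/parallel combination:
  Rp1 = R1 ‖ R2 (parallel, both between nodes 0 and 1) = 1/(1/150 + 1/300) = 100 Ω
R_th = 100 Ω
I_n = V_th/R_th = 3.333/100 = 0.03333 A, and R_n = R_th = 100 Ω

Final answer: I_n = 0.03333 A, R_n = 100 Ω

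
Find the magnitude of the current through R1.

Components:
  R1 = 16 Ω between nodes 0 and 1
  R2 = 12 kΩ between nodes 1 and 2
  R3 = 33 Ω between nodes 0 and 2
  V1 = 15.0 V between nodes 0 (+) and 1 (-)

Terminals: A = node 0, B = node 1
Nodal analysis, taking node 1 as the 0 V reference.
Source V1 fixes V_0 = 15 V.
KCL at each unknown node (sum of currents leaving = 0; resistances in Ω):
  Node 2: (V_2 - 0)/12000 + (V_2 - 15)/33 = 0
Collecting terms: 0.03039 × V_2 = 0.4545  =>  V_2 = 14.96 V
I_R1 = (V_0 - V_1)/R1 = (15 - 0)/16 = 0.9375 A
|I_R1| = 0.9375 A

Final answer: |I_R1| = 0.9375 A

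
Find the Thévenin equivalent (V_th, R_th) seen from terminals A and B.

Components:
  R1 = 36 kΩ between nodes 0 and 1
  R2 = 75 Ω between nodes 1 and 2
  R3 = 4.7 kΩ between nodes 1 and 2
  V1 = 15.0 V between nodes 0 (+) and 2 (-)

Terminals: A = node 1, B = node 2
Step 1 — V_th is the open-circuit voltage V_A - V_B (nothing connected across the terminals).
Nodal analysis, taking node 2 as the 0 V reference.
Source V1 fixes V_0 = 15 V.
KCL at each unknown node (sum of currents leaving = 0; resistances in Ω):
  Node 1: (V_1 - 15)/36000 + (V_1 - 0)/75 + (V_1 - 0)/4700 = 0
Collecting terms: 0.01357 × V_1 = 0.0004167  =>  V_1 = 0.0307 V
V_th = V_1 - V_2 = 0.0307 - 0 = 0.0307 V
Step 2 — R_th: zero the source — replace V1 by a short circuit (node 2 merges into node 0) — and find the resistance seen between A (node 1) and B (node 0).
Reduce the network between node 1 (A) and node 0 (B) by series/parallel combination:
  Rp1 = R1 ‖ R2 ‖ R3 (parallel, all between nodes 0 and 1) = 1/(1/36000 + 1/75 + 1/4700) = 73.67 Ω
R_th = 73.67 Ω

Final answer: V_th = 0.0307 V, R_th = 73.67 Ω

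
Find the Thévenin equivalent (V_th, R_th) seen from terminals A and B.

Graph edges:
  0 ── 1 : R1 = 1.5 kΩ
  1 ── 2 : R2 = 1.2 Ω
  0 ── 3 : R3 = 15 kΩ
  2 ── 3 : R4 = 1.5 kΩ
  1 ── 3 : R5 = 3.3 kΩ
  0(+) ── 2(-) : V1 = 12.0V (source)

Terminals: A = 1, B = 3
Step 1 — V_th is the open-circuit voltage V_A - V_B (nothing connected across the terminals).
Nodal analysis, taking node 2 as the 0 V reference.
Source V1 fixes V_0 = 12 V.
KCL at each unknown node (sum of currents leaving = 0; resistances in Ω):
  Node 1: (V_1 - 12)/1500 + (V_1 - 0)/1.2 + (V_1 - V_3)/3300 = 0
  Node 3: (V_3 - 12)/15000 + (V_3 - 0)/1500 + (V_3 - V_1)/3300 = 0
Collecting terms (coefficients in siemens):
  0.8343·V_1 - 0.000303·V_3 = 0.008
  0.001036·V_3 - 0.000303·V_1 = 0.0008
Determinant D = (0.8343)(0.001036) - (-0.000303)(-0.000303) = 0.0008645
V_1 = [(0.008)(0.001036) - (-0.000303)(0.0008)]/D = 0.00987 V
V_3 = [(0.8343)(0.0008) - (0.008)(-0.000303)]/D = 0.7748 V
V_th = V_1 - V_3 = 0.00987 - 0.7748 = -0.7649 V
Step 2 — R_th: zero the source — replace V1 by a short circuit (node 2 merges into node 0) — and find the resistance seen between A (node 1) and B (node 3).
Reduce the network between node 1 (A) and node 3 (B) by series/parallel combination:
  Rp1 = R1 ‖ R2 (parallel, both between nodes 0 and 1) = 1/(1/1500 + 1/1.2) = 1.199 Ω
  Rp2 = R3 ‖ R4 (parallel, both between nodes 0 and 3) = 1/(1/15000 + 1/1500) = 1364 Ω
  Rs1 = Rp1 + Rp2 (series, joined only at node 0) = 1.199 + 1364 = 1365 Ω
  Rp3 = R5 ‖ Rs1 (parallel, both between nodes 1 and 3) = 1/(1/3300 + 1/1365) = 965.5 Ω
R_th = 965.5 Ω

Final answer: V_th = -0.7649 V, R_th = 965.5 Ω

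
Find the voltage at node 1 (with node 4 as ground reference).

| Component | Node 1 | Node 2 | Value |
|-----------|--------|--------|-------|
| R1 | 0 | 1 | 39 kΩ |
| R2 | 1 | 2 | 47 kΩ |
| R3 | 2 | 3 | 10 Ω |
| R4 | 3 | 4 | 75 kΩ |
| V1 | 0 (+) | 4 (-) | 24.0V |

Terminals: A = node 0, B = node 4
Nodal analysis, taking node 4 as the 0 V reference.
Source V1 fixes V_0 = 24 V.
KCL at each unknown node (sum of currents leaving = 0; resistances in Ω):
  Node 1: (V_1 - 24)/39000 + (V_1 - V_2)/47000 = 0
  Node 2: (V_2 - V_1)/47000 + (V_2 - V_3)/10 = 0
  Node 3: (V_3 - V_2)/10 + (V_3 - 0)/75000 = 0
Collecting terms (coefficients in siemens):
  0.00004692·V_1 - 0.00002128·V_2 = 0.0006154
  0.1·V_2 - 0.00002128·V_1 - 0.1·V_3 = 0
  0.1·V_3 - 0.1·V_2 = 0
Solving these 3 simultaneous equations (Gaussian elimination) gives:
  V_1 = 18.19 V, V_2 = 11.18 V, V_3 = 11.18 V
The requested potential is V_1 = 18.19 V.

Final answer: V_1 = 18.19 V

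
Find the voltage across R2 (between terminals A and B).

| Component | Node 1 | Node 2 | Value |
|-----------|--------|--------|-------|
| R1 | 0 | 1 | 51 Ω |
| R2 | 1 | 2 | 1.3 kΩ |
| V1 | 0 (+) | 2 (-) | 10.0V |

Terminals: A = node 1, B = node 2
R1 and R2 are in series across V1 (node 0 → node 1 → node 2), and the output A–B is taken across R2, so this is a voltage divider.
Series current: I = V1/(R1 + R2) = 10/(51 + 1300) = 10/1351 = 0.007402 A
V_R2 = I × R2 = V1 × R2/(R1 + R2) = 10 × 1300/1351 = 9.623 V

Final answer: 9.623 V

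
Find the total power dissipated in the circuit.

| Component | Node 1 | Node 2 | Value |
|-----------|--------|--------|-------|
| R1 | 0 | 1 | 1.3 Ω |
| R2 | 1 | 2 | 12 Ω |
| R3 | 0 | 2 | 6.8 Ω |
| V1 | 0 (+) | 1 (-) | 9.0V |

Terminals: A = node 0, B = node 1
Nodal analysis, taking node 1 as the 0 V reference.
Source V1 fixes V_0 = 9 V.
KCL at each unknown node (sum of currents leaving = 0; resistances in Ω):
  Node 2: (V_2 - 0)/12 + (V_2 - 9)/6.8 = 0
Collecting terms: 0.2304 × V_2 = 1.324  =>  V_2 = 5.745 V
Power in each resistor, P = (ΔV)²/R:
  P_R1 = (9 - 0)²/1.3 = 62.31 W
  P_R2 = (0 - 5.745)²/12 = 2.75 W
  P_R3 = (9 - 5.745)²/6.8 = 1.558 W
P_total = P_R1 + P_R2 + P_R3 = 66.62 W

Final answer: 66.62 W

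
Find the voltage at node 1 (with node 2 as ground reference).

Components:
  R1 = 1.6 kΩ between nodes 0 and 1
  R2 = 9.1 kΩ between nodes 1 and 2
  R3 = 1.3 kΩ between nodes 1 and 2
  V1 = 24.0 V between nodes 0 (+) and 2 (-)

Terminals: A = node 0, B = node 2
Nodal analysis, taking node 2 as the 0 V reference.
Source V1 fixes V_0 = 24 V.
KCL at each unknown node (sum of currents leaving = 0; resistances in Ω):
  Node 1: (V_1 - 24)/1600 + (V_1 - 0)/9100 + (V_1 - 0)/1300 = 0
Collecting terms: 0.001504 × V_1 = 0.015  =>  V_1 = 9.973 V
The requested potential is V_1 = 9.973 V.

Final answer: V_1 = 9.973 V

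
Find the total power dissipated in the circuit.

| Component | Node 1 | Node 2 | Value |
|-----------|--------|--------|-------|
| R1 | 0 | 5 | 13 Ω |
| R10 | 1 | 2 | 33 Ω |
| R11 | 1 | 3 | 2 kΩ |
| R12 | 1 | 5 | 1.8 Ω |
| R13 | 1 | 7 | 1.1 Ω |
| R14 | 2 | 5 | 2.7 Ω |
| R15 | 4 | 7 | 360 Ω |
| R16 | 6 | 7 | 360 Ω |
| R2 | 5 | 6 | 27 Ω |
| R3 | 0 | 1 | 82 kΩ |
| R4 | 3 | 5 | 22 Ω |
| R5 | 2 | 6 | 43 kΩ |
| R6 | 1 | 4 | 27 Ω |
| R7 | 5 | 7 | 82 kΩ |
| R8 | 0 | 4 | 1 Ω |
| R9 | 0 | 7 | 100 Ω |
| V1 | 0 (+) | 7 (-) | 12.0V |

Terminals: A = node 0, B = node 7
Nodal analysis, taking node 7 as the 0 V reference.
Source V1 fixes V_0 = 12 V.
KCL at each unknown node (sum of currents leaving = 0; resistances in Ω):
  Node 1: (V_1 - 12)/82000 + (V_1 - V_4)/27 + (V_1 - V_2)/33 + (V_1 - V_3)/2000 + (V_1 - V_5)/1.8 + (V_1 - 0)/1.1 = 0
  Node 2: (V_2 - V_6)/43000 + (V_2 - V_1)/33 + (V_2 - V_5)/2.7 = 0
  Node 3: (V_3 - V_5)/22 + (V_3 - V_1)/2000 = 0
  Node 4: (V_4 - V_1)/27 + (V_4 - 12)/1 + (V_4 - 0)/360 = 0
  Node 5: (V_5 - 12)/13 + (V_5 - V_6)/27 + (V_5 - V_3)/22 + (V_5 - 0)/82000 + (V_5 - V_1)/1.8 + (V_5 - V_2)/2.7 = 0
  Node 6: (V_6 - V_5)/27 + (V_6 - V_2)/43000 + (V_6 - 0)/360 = 0
Collecting terms (coefficients in siemens):
  1.532·V_1 - 0.0303·V_2 - 0.0005·V_3 - 0.03704·V_4 - 0.5556·V_5 = 0.0001463
  0.4007·V_2 - 0.0303·V_1 - 0.3704·V_5 - 0.00002326·V_6 = 0
  0.04595·V_3 - 0.0005·V_1 - 0.04545·V_5 = 0
  1.04·V_4 - 0.03704·V_1 = 12
  1.085·V_5 - 0.5556·V_1 - 0.3704·V_2 - 0.04545·V_3 - 0.03704·V_6 = 0.9231
  0.03984·V_6 - 0.00002326·V_2 - 0.03704·V_5 = 0
Solving these 6 simultaneous equations (Gaussian elimination) gives:
  V_1 = 1.222 V, V_2 = 2.372 V, V_3 = 2.453 V, V_4 = 11.58 V
  V_5 = 2.467 V, V_6 = 2.295 V
Power in each resistor, P = (ΔV)²/R:
  P_R1 = (12 - 2.467)²/13 = 6.991 W
  P_R2 = (2.467 - 2.295)²/27 = 0.001096 W
  P_R3 = (12 - 1.222)²/82000 = 0.001417 W
  P_R4 = (2.453 - 2.467)²/22 = 0.000008336 W
  P_R5 = (2.372 - 2.295)²/43000 = 0.0000001411 W
  P_R6 = (1.222 - 11.58)²/27 = 3.977 W
  P_R7 = (2.467 - 0)²/82000 = 0.00007419 W
  P_R8 = (12 - 11.58)²/1 = 0.173 W
  P_R9 = (12 - 0)²/100 = 1.44 W
  P_R10 = (1.222 - 2.372)²/33 = 0.04011 W
  P_R11 = (1.222 - 2.453)²/2000 = 0.0007578 W
  P_R12 = (1.222 - 2.467)²/1.8 = 0.8606 W
  P_R13 = (1.222 - 0)²/1.1 = 1.357 W
  P_R14 = (2.372 - 2.467)²/2.7 = 0.003282 W
  P_R15 = (11.58 - 0)²/360 = 0.3727 W
  P_R16 = (2.295 - 0)²/360 = 0.01462 W
P_total = P_R1 + P_R2 + P_R3 + P_R4 + P_R5 + P_R6 + P_R7 + P_R8 + P_R9 + P_R10 + P_R11 + P_R12 + P_R13 + P_R14 + P_R15 + P_R16 = 15.23 W

Final answer: 15.23 W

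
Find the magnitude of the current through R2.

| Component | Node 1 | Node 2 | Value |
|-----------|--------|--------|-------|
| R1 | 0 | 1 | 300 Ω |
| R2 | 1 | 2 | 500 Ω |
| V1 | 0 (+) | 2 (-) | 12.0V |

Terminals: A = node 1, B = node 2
Nodal analysis, taking node 2 as the 0 V reference.
Source V1 fixes V_0 = 12 V.
KCL at each unknown node (sum of currents leaving = 0; resistances in Ω):
  Node 1: (V_1 - 12)/300 + (V_1 - 0)/500 = 0
Collecting terms: 0.005333 × V_1 = 0.04  =>  V_1 = 7.5 V
I_R2 = (V_1 - V_2)/R2 = (7.5 - 0)/500 = 0.015 A
|I_R2| = 0.015 A

Final answer: |I_R2| = 0.015 A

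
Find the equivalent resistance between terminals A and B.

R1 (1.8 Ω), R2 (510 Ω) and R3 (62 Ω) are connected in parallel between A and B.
Reduce the network between node 0 (A) and node 1 (B) by series/parallel combination:
  Rp1 = R1 ‖ R2 ‖ R3 (parallel, all between nodes 0 and 1) = 1/(1/1.8 + 1/510 + 1/62) = 1.743 Ω
R_eq = 1.743 Ω

Final answer: 1.743 Ω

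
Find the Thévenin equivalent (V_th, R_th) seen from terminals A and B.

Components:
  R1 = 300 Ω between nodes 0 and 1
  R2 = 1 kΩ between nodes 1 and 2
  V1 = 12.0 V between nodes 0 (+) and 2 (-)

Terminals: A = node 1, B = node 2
Step 1 — V_th is the open-circuit voltage V_A - V_B (nothing connected across the terminals).
Nodal analysis, taking node 2 as the 0 V reference.
Source V1 fixes V_0 = 12 V.
KCL at each unknown node (sum of currents leaving = 0; resistances in Ω):
  Node 1: (V_1 - 12)/300 + (V_1 - 0)/1000 = 0
Collecting terms: 0.004333 × V_1 = 0.04  =>  V_1 = 9.231 V
V_th = V_1 - V_2 = 9.231 - 0 = 9.231 V
Step 2 — R_th: zero the source — replace V1 by a short circuit (node 2 merges into node 0) — and find the resistance seen between A (node 1) and B (node 0).
Reduce the network between node 1 (A) and node 0 (B) by series/parallel combination:
  Rp1 = R1 ‖ R2 (parallel, both between nodes 0 and 1) = 1/(1/300 + 1/1000) = 230.8 Ω
R_th = 230.8 Ω

Final answer: V_th = 9.231 V, R_th = 230.8 Ω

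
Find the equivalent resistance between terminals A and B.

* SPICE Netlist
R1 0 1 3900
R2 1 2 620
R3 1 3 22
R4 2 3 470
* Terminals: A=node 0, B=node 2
Reduce the network between node 0 (A) and node 2 (B) by series/parallel combination:
  Rs1 = R3 + R4 (series, joined only at node 3) = 22 + 470 = 492 Ω
  Rp1 = R2 ‖ Rs1 (parallel, both between nodes 1 and 2) = 1/(1/620 + 1/492) = 274.3 Ω
  Rs2 = R1 + Rp1 (series, joined only at node 1) = 3900 + 274.3 = 4174 Ω
R_eq = 4.174 kΩ

Final answer: 4.174 kΩ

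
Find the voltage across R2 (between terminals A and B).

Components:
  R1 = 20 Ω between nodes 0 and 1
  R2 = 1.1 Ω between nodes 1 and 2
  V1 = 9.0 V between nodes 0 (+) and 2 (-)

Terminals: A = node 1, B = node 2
R1 and R2 are in series across V1 (node 0 → node 1 → node 2), and the output A–B is taken across R2, so this is a voltage divider.
Series current: I = V1/(R1 + R2) = 9/(20 + 1.1) = 9/21.1 = 0.4265 A
V_R2 = I × R2 = V1 × R2/(R1 + R2) = 9 × 1.1/21.1 = 0.4692 V

Final answer: 0.4692 V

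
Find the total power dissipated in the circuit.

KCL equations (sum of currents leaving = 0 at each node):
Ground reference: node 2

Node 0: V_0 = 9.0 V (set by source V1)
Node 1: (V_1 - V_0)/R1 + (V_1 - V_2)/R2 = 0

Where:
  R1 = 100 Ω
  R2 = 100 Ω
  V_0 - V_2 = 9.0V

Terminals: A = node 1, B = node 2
Nodal analysis, taking node 2 as the 0 V reference.
Source V1 fixes V_0 = 9 V.
KCL at each unknown node (sum of currents leaving = 0; resistances in Ω):
  Node 1: (V_1 - 9)/100 + (V_1 - 0)/100 = 0
Collecting terms: 0.02 × V_1 = 0.09  =>  V_1 = 4.5 V
Power in each resistor, P = (ΔV)²/R:
  P_R1 = (9 - 4.5)²/100 = 0.2025 W
  P_R2 = (4.5 - 0)²/100 = 0.2025 W
P_total = P_R1 + P_R2 = 0.405 W

Final answer: 0.405 W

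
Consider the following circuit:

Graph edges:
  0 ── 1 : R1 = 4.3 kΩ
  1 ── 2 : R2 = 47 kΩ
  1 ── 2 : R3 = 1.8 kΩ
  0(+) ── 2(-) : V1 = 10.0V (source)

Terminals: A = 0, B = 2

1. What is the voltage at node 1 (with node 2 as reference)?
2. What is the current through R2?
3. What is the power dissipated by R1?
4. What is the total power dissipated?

Nodal analysis, taking node 2 as the 0 V reference.
Source V1 fixes V_0 = 10 V.
KCL at each unknown node (sum of currents leaving = 0; resistances in Ω):
  Node 1: (V_1 - 10)/4300 + (V_1 - 0)/47000 + (V_1 - 0)/1800 = 0
Collecting terms: 0.0008094 × V_1 = 0.002326  =>  V_1 = 2.873 V
Part 1:
  Read off the nodal solution: V_1 = 2.873 V
Part 2:
  I_R2 = (V_1 - V_2)/R2 = (2.873 - 0)/47000 = 0.00006113 A
  Magnitude: I_R2 = 0.00006113 A
Part 3:
  I_R1 = (V_0 - V_1)/R1 = (10 - 2.873)/4300 = 0.001657 A
  P_R1 = I_R1² × R1 = (0.001657)² × 4300 = 0.01181 W
Part 4:
  Power in each resistor, P = (ΔV)²/R:
    P_R1 = (10 - 2.873)²/4300 = 0.01181 W
    P_R2 = (2.873 - 0)²/47000 = 0.0001757 W
    P_R3 = (2.873 - 0)²/1800 = 0.004586 W
  P_total = P_R1 + P_R2 + P_R3 = 0.01657 W

Final answers:
1. V_1 = 2.873 V
2. I_R2 = 6.113e-05 A
3. P_R1 = 0.01181 W
4. P_total = 0.01657 W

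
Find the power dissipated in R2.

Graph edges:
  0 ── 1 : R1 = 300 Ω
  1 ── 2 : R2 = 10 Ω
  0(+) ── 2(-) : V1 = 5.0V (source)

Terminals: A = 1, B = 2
Nodal analysis, taking node 2 as the 0 V reference.
Source V1 fixes V_0 = 5 V.
KCL at each unknown node (sum of currents leaving = 0; resistances in Ω):
  Node 1: (V_1 - 5)/300 + (V_1 - 0)/10 = 0
Collecting terms: 0.1033 × V_1 = 0.01667  =>  V_1 = 0.1613 V
I_R2 = (V_1 - V_2)/R2 = (0.1613 - 0)/10 = 0.01613 A
P_R2 = I_R2² × R2 = (0.01613)² × 10 = 0.002601 W

Final answer: 0.002601 W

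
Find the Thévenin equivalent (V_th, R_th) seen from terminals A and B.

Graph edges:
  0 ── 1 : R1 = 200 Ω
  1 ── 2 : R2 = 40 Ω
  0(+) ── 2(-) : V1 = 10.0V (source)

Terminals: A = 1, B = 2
Step 1 — V_th is the open-circuit voltage V_A - V_B (nothing connected across the terminals).
Nodal analysis, taking node 2 as the 0 V reference.
Source V1 fixes V_0 = 10 V.
KCL at each unknown node (sum of currents leaving = 0; resistances in Ω):
  Node 1: (V_1 - 10)/200 + (V_1 - 0)/40 = 0
Collecting terms: 0.03 × V_1 = 0.05  =>  V_1 = 1.667 V
V_th = V_1 - V_2 = 1.667 - 0 = 1.667 V
Step 2 — R_th: zero the source — replace V1 by a short circuit (node 2 merges into node 0) — and find the resistance seen between A (node 1) and B (node 0).
Reduce the network between node 1 (A) and node 0 (B) by series/parallel combination:
  Rp1 = R1 ‖ R2 (parallel, both between nodes 0 and 1) = 1/(1/200 + 1/40) = 33.33 Ω
R_th = 33.33 Ω

Final answer: V_th = 1.667 V, R_th = 33.33 Ω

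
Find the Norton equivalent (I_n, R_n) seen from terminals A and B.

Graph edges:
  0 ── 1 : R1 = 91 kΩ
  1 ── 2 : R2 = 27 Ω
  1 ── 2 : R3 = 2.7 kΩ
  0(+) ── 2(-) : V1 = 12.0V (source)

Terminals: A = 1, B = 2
Find the Thévenin equivalent first; then I_n = V_th/R_th and R_n = R_th.
Step 1 — V_th is the open-circuit voltage V_A - V_B (nothing connected across the terminals).
Nodal analysis, taking node 2 as the 0 V reference.
Source V1 fixes V_0 = 12 V.
KCL at each unknown node (sum of currents leaving = 0; resistances in Ω):
  Node 1: (V_1 - 12)/91000 + (V_1 - 0)/27 + (V_1 - 0)/2700 = 0
Collecting terms: 0.03742 × V_1 = 0.0001319  =>  V_1 = 0.003524 V
V_th = V_1 - V_2 = 0.003524 - 0 = 0.003524 V
Step 2 — R_th: zero the source — replace V1 by a short circuit (node 2 merges into node 0) — and find the resistance seen between A (node 1) and B (node 0).
Reduce the network between node 1 (A) and node 0 (B) by series/parallel combination:
  Rp1 = R1 ‖ R2 ‖ R3 (parallel, all between nodes 0 and 1) = 1/(1/91000 + 1/27 + 1/2700) = 26.72 Ω
R_th = 26.72 Ω
I_n = V_th/R_th = 0.003524/26.72 = 0.0001319 A, and R_n = R_th = 26.72 Ω

Final answer: I_n = 0.0001319 A, R_n = 26.72 Ω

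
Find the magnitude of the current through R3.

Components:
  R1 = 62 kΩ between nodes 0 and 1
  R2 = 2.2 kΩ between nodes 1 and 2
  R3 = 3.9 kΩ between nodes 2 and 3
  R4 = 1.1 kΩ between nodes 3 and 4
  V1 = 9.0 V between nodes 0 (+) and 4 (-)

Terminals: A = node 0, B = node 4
Nodal analysis, taking node 4 as the 0 V reference.
Source V1 fixes V_0 = 9 V.
KCL at each unknown node (sum of currents leaving = 0; resistances in Ω):
  Node 1: (V_1 - 9)/62000 + (V_1 - V_2)/2200 = 0
  Node 2: (V_2 - V_1)/2200 + (V_2 - V_3)/3900 = 0
  Node 3: (V_3 - V_2)/3900 + (V_3 - 0)/1100 = 0
Collecting terms (coefficients in siemens):
  0.0004707·V_1 - 0.0004545·V_2 = 0.0001452
  0.000711·V_2 - 0.0004545·V_1 - 0.0002564·V_3 = 0
  0.001166·V_3 - 0.0002564·V_2 = 0
Solving these 3 simultaneous equations (Gaussian elimination) gives:
  V_1 = 0.9364 V, V_2 = 0.6503 V, V_3 = 0.1431 V
I_R3 = (V_2 - V_3)/R3 = (0.6503 - 0.1431)/3900 = 0.0001301 A
|I_R3| = 0.0001301 A

Final answer: |I_R3| = 0.0001301 A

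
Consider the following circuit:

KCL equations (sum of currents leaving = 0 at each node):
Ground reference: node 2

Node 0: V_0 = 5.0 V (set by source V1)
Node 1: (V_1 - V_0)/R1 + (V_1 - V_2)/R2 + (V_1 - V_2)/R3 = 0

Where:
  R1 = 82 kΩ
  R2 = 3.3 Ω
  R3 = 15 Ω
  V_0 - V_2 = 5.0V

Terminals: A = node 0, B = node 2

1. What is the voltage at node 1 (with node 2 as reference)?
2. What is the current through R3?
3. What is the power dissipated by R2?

Nodal analysis, taking node 2 as the 0 V reference.
Source V1 fixes V_0 = 5 V.
KCL at each unknown node (sum of currents leaving = 0; resistances in Ω):
  Node 1: (V_1 - 5)/82000 + (V_1 - 0)/3.3 + (V_1 - 0)/15 = 0
Collecting terms: 0.3697 × V_1 = 0.00006098  =>  V_1 = 0.0001649 V
Part 1:
  Read off the nodal solution: V_1 = 0.0001649 V
Part 2:
  I_R3 = (V_1 - V_2)/R3 = (0.0001649 - 0)/15 = 0.000011 A
  Magnitude: I_R3 = 0.000011 A
Part 3:
  I_R2 = (V_1 - V_2)/R2 = (0.0001649 - 0)/3.3 = 0.00004998 A
  P_R2 = I_R2² × R2 = (0.00004998)² × 3.3 = 0.000000008243 W

Final answers:
1. V_1 = 0.0001649 V
2. I_R3 = 1.1e-05 A
3. P_R2 = 8.243e-09 W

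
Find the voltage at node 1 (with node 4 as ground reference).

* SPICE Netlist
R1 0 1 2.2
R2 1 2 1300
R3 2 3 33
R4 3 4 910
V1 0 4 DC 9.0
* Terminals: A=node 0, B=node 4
Nodal analysis, taking node 4 as the 0 V reference.
Source V1 fixes V_0 = 9 V.
KCL at each unknown node (sum of currents leaving = 0; resistances in Ω):
  Node 1: (V_1 - 9)/2.2 + (V_1 - V_2)/1300 = 0
  Node 2: (V_2 - V_1)/1300 + (V_2 - V_3)/33 = 0
  Node 3: (V_3 - V_2)/33 + (V_3 - 0)/910 = 0
Collecting terms (coefficients in siemens):
  0.4553·V_1 - 0.0007692·V_2 = 4.091
  0.03107·V_2 - 0.0007692·V_1 - 0.0303·V_3 = 0
  0.0314·V_3 - 0.0303·V_2 = 0
Solving these 3 simultaneous equations (Gaussian elimination) gives:
  V_1 = 8.991 V, V_2 = 3.78 V, V_3 = 3.648 V
The requested potential is V_1 = 8.991 V.

Final answer: V_1 = 8.991 V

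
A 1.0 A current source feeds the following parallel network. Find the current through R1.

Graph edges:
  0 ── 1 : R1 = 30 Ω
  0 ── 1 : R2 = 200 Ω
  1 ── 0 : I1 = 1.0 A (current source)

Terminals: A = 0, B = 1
All resistors sit directly between nodes 0 and 1, so they are in parallel and share one voltage V; the full source current 1 A splits among them.
1/R_par = 1/30 + 1/200 = 0.03833 S  =>  R_par = 26.09 Ω
V = I × R_par = 1 × 26.09 = 26.09 V
I_R1 = V/R1 = 26.09/30 = 0.8696 A

Final answer: 0.8696 A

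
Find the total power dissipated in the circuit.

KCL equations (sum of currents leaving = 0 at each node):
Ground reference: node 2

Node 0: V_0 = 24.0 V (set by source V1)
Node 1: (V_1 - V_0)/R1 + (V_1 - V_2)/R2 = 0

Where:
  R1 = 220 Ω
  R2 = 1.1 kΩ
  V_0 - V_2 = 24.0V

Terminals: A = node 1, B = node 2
Nodal analysis, taking node 2 as the 0 V reference.
Source V1 fixes V_0 = 24 V.
KCL at each unknown node (sum of currents leaving = 0; resistances in Ω):
  Node 1: (V_1 - 24)/220 + (V_1 - 0)/1100 = 0
Collecting terms: 0.005455 × V_1 = 0.1091  =>  V_1 = 20 V
Power in each resistor, P = (ΔV)²/R:
  P_R1 = (24 - 20)²/220 = 0.07273 W
  P_R2 = (20 - 0)²/1100 = 0.3636 W
P_total = P_R1 + P_R2 = 0.4364 W

Final answer: 0.4364 W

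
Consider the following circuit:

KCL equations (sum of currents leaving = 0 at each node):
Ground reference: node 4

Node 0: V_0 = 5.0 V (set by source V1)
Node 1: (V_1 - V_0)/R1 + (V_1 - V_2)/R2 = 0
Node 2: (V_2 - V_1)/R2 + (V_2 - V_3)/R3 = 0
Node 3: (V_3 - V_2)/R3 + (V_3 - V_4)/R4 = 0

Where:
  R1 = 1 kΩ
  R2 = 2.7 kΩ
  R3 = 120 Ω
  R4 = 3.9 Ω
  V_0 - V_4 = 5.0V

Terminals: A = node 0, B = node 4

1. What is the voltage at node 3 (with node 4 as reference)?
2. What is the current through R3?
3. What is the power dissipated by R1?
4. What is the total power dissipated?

Nodal analysis, taking node 4 as the 0 V reference.
Source V1 fixes V_0 = 5 V.
KCL at each unknown node (sum of currents leaving = 0; resistances in Ω):
  Node 1: (V_1 - 5)/1000 + (V_1 - V_2)/2700 = 0
  Node 2: (V_2 - V_1)/2700 + (V_2 - V_3)/120 = 0
  Node 3: (V_3 - V_2)/120 + (V_3 - 0)/3.9 = 0
Collecting terms (coefficients in siemens):
  0.00137·V_1 - 0.0003704·V_2 = 0.005
  0.008704·V_2 - 0.0003704·V_1 - 0.008333·V_3 = 0
  0.2647·V_3 - 0.008333·V_2 = 0
Solving these 3 simultaneous equations (Gaussian elimination) gives:
  V_1 = 3.692 V, V_2 = 0.162 V, V_3 = 0.0051 V
Part 1:
  Read off the nodal solution: V_3 = 0.0051 V
Part 2:
  I_R3 = (V_2 - V_3)/R3 = (0.162 - 0.0051)/120 = 0.001308 A
  Magnitude: I_R3 = 0.001308 A
Part 3:
  I_R1 = (V_0 - V_1)/R1 = (5 - 3.692)/1000 = 0.001308 A
  P_R1 = I_R1² × R1 = (0.001308)² × 1000 = 0.00171 W
Part 4:
  Power in each resistor, P = (ΔV)²/R:
    P_R1 = (5 - 3.692)²/1000 = 0.00171 W
    P_R2 = (3.692 - 0.162)²/2700 = 0.004616 W
    P_R3 = (0.162 - 0.0051)²/120 = 0.0002052 W
    P_R4 = (0.0051 - 0)²/3.9 = 0.000006668 W
  P_total = P_R1 + P_R2 + P_R3 + P_R4 = 0.006538 W

Final answers:
1. V_3 = 0.0051 V
2. I_R3 = 0.001308 A
3. P_R1 = 0.00171 W
4. P_total = 0.006538 W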